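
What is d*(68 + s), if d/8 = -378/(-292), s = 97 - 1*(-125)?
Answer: 219240/73 ≈ 3003.3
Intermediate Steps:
s = 222 (s = 97 + 125 = 222)
d = 756/73 (d = 8*(-378/(-292)) = 8*(-378*(-1/292)) = 8*(189/146) = 756/73 ≈ 10.356)
d*(68 + s) = 756*(68 + 222)/73 = (756/73)*290 = 219240/73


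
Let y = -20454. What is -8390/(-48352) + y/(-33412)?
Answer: 158664811/201942128 ≈ 0.78569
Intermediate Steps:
-8390/(-48352) + y/(-33412) = -8390/(-48352) - 20454/(-33412) = -8390*(-1/48352) - 20454*(-1/33412) = 4195/24176 + 10227/16706 = 158664811/201942128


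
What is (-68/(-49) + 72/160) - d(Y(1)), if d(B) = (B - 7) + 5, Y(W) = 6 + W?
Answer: -3099/980 ≈ -3.1622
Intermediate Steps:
d(B) = -2 + B (d(B) = (-7 + B) + 5 = -2 + B)
(-68/(-49) + 72/160) - d(Y(1)) = (-68/(-49) + 72/160) - (-2 + (6 + 1)) = (-68*(-1/49) + 72*(1/160)) - (-2 + 7) = (68/49 + 9/20) - 1*5 = 1801/980 - 5 = -3099/980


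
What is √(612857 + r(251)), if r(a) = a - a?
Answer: √612857 ≈ 782.85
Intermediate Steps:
r(a) = 0
√(612857 + r(251)) = √(612857 + 0) = √612857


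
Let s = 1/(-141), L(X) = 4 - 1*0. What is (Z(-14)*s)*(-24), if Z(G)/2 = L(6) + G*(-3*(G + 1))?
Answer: -8672/47 ≈ -184.51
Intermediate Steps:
L(X) = 4 (L(X) = 4 + 0 = 4)
Z(G) = 8 + 2*G*(-3 - 3*G) (Z(G) = 2*(4 + G*(-3*(G + 1))) = 2*(4 + G*(-3*(1 + G))) = 2*(4 + G*(-3 - 3*G)) = 8 + 2*G*(-3 - 3*G))
s = -1/141 ≈ -0.0070922
(Z(-14)*s)*(-24) = ((8 - 6*(-14) - 6*(-14)²)*(-1/141))*(-24) = ((8 + 84 - 6*196)*(-1/141))*(-24) = ((8 + 84 - 1176)*(-1/141))*(-24) = -1084*(-1/141)*(-24) = (1084/141)*(-24) = -8672/47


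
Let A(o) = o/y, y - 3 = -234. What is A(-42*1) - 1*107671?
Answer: -1184379/11 ≈ -1.0767e+5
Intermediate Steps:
y = -231 (y = 3 - 234 = -231)
A(o) = -o/231 (A(o) = o/(-231) = o*(-1/231) = -o/231)
A(-42*1) - 1*107671 = -(-2)/11 - 1*107671 = -1/231*(-42) - 107671 = 2/11 - 107671 = -1184379/11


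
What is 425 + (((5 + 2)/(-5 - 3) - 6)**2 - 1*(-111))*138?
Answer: 712501/32 ≈ 22266.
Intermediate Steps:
425 + (((5 + 2)/(-5 - 3) - 6)**2 - 1*(-111))*138 = 425 + ((7/(-8) - 6)**2 + 111)*138 = 425 + ((7*(-1/8) - 6)**2 + 111)*138 = 425 + ((-7/8 - 6)**2 + 111)*138 = 425 + ((-55/8)**2 + 111)*138 = 425 + (3025/64 + 111)*138 = 425 + (10129/64)*138 = 425 + 698901/32 = 712501/32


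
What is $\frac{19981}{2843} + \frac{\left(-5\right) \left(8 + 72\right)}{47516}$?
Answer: $\frac{237069999}{33771997} \approx 7.0197$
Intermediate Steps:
$\frac{19981}{2843} + \frac{\left(-5\right) \left(8 + 72\right)}{47516} = 19981 \cdot \frac{1}{2843} + \left(-5\right) 80 \cdot \frac{1}{47516} = \frac{19981}{2843} - \frac{100}{11879} = \frac{237069999}{33771997}$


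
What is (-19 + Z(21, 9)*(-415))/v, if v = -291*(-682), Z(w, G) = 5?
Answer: -349/33077 ≈ -0.010551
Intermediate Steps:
v = 198462
(-19 + Z(21, 9)*(-415))/v = (-19 + 5*(-415))/198462 = (-19 - 2075)*(1/198462) = -2094*1/198462 = -349/33077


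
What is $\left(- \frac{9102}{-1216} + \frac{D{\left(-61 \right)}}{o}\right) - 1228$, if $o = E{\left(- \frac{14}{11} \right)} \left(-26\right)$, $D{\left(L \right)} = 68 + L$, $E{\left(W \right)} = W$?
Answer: $- \frac{9645277}{7904} \approx -1220.3$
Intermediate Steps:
$o = \frac{364}{11}$ ($o = - \frac{14}{11} \left(-26\right) = \left(-14\right) \frac{1}{11} \left(-26\right) = \left(- \frac{14}{11}\right) \left(-26\right) = \frac{364}{11} \approx 33.091$)
$\left(- \frac{9102}{-1216} + \frac{D{\left(-61 \right)}}{o}\right) - 1228 = \left(- \frac{9102}{-1216} + \frac{68 - 61}{\frac{364}{11}}\right) - 1228 = \left(\left(-9102\right) \left(- \frac{1}{1216}\right) + 7 \cdot \frac{11}{364}\right) - 1228 = \left(\frac{4551}{608} + \frac{11}{52}\right) - 1228 = \frac{60835}{7904} - 1228 = - \frac{9645277}{7904}$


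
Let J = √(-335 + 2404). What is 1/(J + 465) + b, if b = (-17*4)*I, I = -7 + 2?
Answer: 72813505/214156 - √2069/214156 ≈ 340.00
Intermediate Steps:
I = -5
b = 340 (b = -17*4*(-5) = -68*(-5) = 340)
J = √2069 ≈ 45.486
1/(J + 465) + b = 1/(√2069 + 465) + 340 = 1/(465 + √2069) + 340 = 340 + 1/(465 + √2069)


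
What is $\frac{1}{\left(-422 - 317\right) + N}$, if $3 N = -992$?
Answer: $- \frac{3}{3209} \approx -0.00093487$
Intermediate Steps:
$N = - \frac{992}{3}$ ($N = \frac{1}{3} \left(-992\right) = - \frac{992}{3} \approx -330.67$)
$\frac{1}{\left(-422 - 317\right) + N} = \frac{1}{\left(-422 - 317\right) - \frac{992}{3}} = \frac{1}{-739 - \frac{992}{3}} = \frac{1}{- \frac{3209}{3}} = - \frac{3}{3209}$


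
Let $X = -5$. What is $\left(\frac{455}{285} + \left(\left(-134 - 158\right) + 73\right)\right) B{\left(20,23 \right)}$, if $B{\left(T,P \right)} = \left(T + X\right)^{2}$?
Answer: $- \frac{929400}{19} \approx -48916.0$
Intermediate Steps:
$B{\left(T,P \right)} = \left(-5 + T\right)^{2}$ ($B{\left(T,P \right)} = \left(T - 5\right)^{2} = \left(-5 + T\right)^{2}$)
$\left(\frac{455}{285} + \left(\left(-134 - 158\right) + 73\right)\right) B{\left(20,23 \right)} = \left(\frac{455}{285} + \left(\left(-134 - 158\right) + 73\right)\right) \left(-5 + 20\right)^{2} = \left(455 \cdot \frac{1}{285} + \left(-292 + 73\right)\right) 15^{2} = \left(\frac{91}{57} - 219\right) 225 = \left(- \frac{12392}{57}\right) 225 = - \frac{929400}{19}$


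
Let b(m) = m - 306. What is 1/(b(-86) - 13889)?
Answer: -1/14281 ≈ -7.0023e-5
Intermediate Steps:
b(m) = -306 + m
1/(b(-86) - 13889) = 1/((-306 - 86) - 13889) = 1/(-392 - 13889) = 1/(-14281) = -1/14281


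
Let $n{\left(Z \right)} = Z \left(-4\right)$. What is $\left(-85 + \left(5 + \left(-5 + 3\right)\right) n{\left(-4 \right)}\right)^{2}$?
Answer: $1369$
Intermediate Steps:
$n{\left(Z \right)} = - 4 Z$
$\left(-85 + \left(5 + \left(-5 + 3\right)\right) n{\left(-4 \right)}\right)^{2} = \left(-85 + \left(5 + \left(-5 + 3\right)\right) \left(\left(-4\right) \left(-4\right)\right)\right)^{2} = \left(-85 + \left(5 - 2\right) 16\right)^{2} = \left(-85 + 3 \cdot 16\right)^{2} = \left(-85 + 48\right)^{2} = \left(-37\right)^{2} = 1369$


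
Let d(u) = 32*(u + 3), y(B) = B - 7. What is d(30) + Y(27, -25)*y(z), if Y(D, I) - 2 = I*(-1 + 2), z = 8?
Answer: 1033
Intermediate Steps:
Y(D, I) = 2 + I (Y(D, I) = 2 + I*(-1 + 2) = 2 + I*1 = 2 + I)
y(B) = -7 + B
d(u) = 96 + 32*u (d(u) = 32*(3 + u) = 96 + 32*u)
d(30) + Y(27, -25)*y(z) = (96 + 32*30) + (2 - 25)*(-7 + 8) = (96 + 960) - 23*1 = 1056 - 23 = 1033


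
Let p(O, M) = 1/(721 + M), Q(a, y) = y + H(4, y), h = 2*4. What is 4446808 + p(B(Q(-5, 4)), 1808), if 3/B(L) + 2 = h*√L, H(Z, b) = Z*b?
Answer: 11245977433/2529 ≈ 4.4468e+6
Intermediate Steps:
h = 8
Q(a, y) = 5*y (Q(a, y) = y + 4*y = 5*y)
B(L) = 3/(-2 + 8*√L)
4446808 + p(B(Q(-5, 4)), 1808) = 4446808 + 1/(721 + 1808) = 4446808 + 1/2529 = 11245977433/2529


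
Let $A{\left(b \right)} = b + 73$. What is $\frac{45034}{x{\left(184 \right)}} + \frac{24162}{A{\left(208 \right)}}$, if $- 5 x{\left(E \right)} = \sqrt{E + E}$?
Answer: $\frac{24162}{281} - \frac{4895 \sqrt{23}}{2} \approx -11652.0$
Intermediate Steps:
$x{\left(E \right)} = - \frac{\sqrt{2} \sqrt{E}}{5}$ ($x{\left(E \right)} = - \frac{\sqrt{E + E}}{5} = - \frac{\sqrt{2 E}}{5} = - \frac{\sqrt{2} \sqrt{E}}{5}$)
$A{\left(b \right)} = 73 + b$
$\frac{45034}{x{\left(184 \right)}} + \frac{24162}{A{\left(208 \right)}} = \frac{45034}{\left(- \frac{1}{5}\right) \sqrt{2} \sqrt{184}} + \frac{24162}{73 + 208} = \frac{45034}{\left(- \frac{1}{5}\right) \sqrt{2} \cdot 2 \sqrt{46}} + \frac{24162}{281} = \frac{45034}{\left(- \frac{4}{5}\right) \sqrt{23}} + 24162 \cdot \frac{1}{281} = 45034 \left(- \frac{5 \sqrt{23}}{92}\right) + \frac{24162}{281} = - \frac{4895 \sqrt{23}}{2} + \frac{24162}{281} = \frac{24162}{281} - \frac{4895 \sqrt{23}}{2}$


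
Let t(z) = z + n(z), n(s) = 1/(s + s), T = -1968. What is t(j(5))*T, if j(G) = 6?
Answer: -11972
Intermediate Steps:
n(s) = 1/(2*s)
t(z) = z + 1/(2*z)
t(j(5))*T = (6 + (½)/6)*(-1968) = (6 + (½)*(⅙))*(-1968) = (6 + 1/12)*(-1968) = (73/12)*(-1968) = -11972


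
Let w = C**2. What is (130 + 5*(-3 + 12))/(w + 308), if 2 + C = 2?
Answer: 25/44 ≈ 0.56818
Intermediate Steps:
C = 0 (C = -2 + 2 = 0)
w = 0 (w = 0**2 = 0)
(130 + 5*(-3 + 12))/(w + 308) = (130 + 5*(-3 + 12))/(0 + 308) = (130 + 5*9)/308 = (130 + 45)*(1/308) = 175*(1/308) = 25/44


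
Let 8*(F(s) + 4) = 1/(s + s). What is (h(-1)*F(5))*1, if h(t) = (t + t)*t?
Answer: -319/40 ≈ -7.9750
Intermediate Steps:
F(s) = -4 + 1/(16*s) (F(s) = -4 + 1/(8*(s + s)) = -4 + 1/(8*((2*s))) = -4 + (1/(2*s))/8 = -4 + 1/(16*s))
h(t) = 2*t² (h(t) = (2*t)*t = 2*t²)
(h(-1)*F(5))*1 = ((2*(-1)²)*(-4 + (1/16)/5))*1 = ((2*1)*(-4 + (1/16)*(⅕)))*1 = (2*(-4 + 1/80))*1 = (2*(-319/80))*1 = -319/40*1 = -319/40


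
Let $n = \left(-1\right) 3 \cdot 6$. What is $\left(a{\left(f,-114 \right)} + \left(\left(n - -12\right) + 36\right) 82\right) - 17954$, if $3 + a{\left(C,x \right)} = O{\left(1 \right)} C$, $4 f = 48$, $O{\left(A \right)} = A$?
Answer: $-15485$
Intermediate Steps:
$f = 12$ ($f = \frac{1}{4} \cdot 48 = 12$)
$a{\left(C,x \right)} = -3 + C$ ($a{\left(C,x \right)} = -3 + 1 C = -3 + C$)
$n = -18$ ($n = \left(-3\right) 6 = -18$)
$\left(a{\left(f,-114 \right)} + \left(\left(n - -12\right) + 36\right) 82\right) - 17954 = \left(\left(-3 + 12\right) + \left(\left(-18 - -12\right) + 36\right) 82\right) - 17954 = \left(9 + \left(\left(-18 + 12\right) + 36\right) 82\right) - 17954 = \left(9 + \left(-6 + 36\right) 82\right) - 17954 = \left(9 + 30 \cdot 82\right) - 17954 = \left(9 + 2460\right) - 17954 = 2469 - 17954 = -15485$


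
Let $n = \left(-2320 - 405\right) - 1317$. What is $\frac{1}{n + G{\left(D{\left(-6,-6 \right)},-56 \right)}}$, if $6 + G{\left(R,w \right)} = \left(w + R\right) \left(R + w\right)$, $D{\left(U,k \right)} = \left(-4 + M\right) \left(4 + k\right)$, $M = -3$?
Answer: $- \frac{1}{2284} \approx -0.00043783$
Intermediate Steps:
$D{\left(U,k \right)} = -28 - 7 k$ ($D{\left(U,k \right)} = \left(-4 - 3\right) \left(4 + k\right) = - 7 \left(4 + k\right) = -28 - 7 k$)
$n = -4042$ ($n = -2725 - 1317 = -4042$)
$G{\left(R,w \right)} = -6 + \left(R + w\right)^{2}$ ($G{\left(R,w \right)} = -6 + \left(w + R\right) \left(R + w\right) = -6 + \left(R + w\right) \left(R + w\right) = -6 + \left(R + w\right)^{2}$)
$\frac{1}{n + G{\left(D{\left(-6,-6 \right)},-56 \right)}} = \frac{1}{-4042 - \left(6 - \left(\left(-28 - -42\right) - 56\right)^{2}\right)} = \frac{1}{-4042 - \left(6 - \left(\left(-28 + 42\right) - 56\right)^{2}\right)} = \frac{1}{-4042 - \left(6 - \left(14 - 56\right)^{2}\right)} = \frac{1}{-4042 - \left(6 - \left(-42\right)^{2}\right)} = \frac{1}{-4042 + \left(-6 + 1764\right)} = \frac{1}{-4042 + 1758} = \frac{1}{-2284} = - \frac{1}{2284}$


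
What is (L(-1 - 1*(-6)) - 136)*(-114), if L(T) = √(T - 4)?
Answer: 15390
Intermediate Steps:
L(T) = √(-4 + T)
(L(-1 - 1*(-6)) - 136)*(-114) = (√(-4 + (-1 - 1*(-6))) - 136)*(-114) = (√(-4 + (-1 + 6)) - 136)*(-114) = (√(-4 + 5) - 136)*(-114) = (√1 - 136)*(-114) = (1 - 136)*(-114) = -135*(-114) = 15390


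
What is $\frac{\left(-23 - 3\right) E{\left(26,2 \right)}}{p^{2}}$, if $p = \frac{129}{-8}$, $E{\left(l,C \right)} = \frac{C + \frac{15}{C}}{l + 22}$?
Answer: $- \frac{988}{49923} \approx -0.01979$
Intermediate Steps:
$E{\left(l,C \right)} = \frac{C + \frac{15}{C}}{22 + l}$
$p = - \frac{129}{8}$ ($p = 129 \left(- \frac{1}{8}\right) = - \frac{129}{8} \approx -16.125$)
$\frac{\left(-23 - 3\right) E{\left(26,2 \right)}}{p^{2}} = \frac{\left(-23 - 3\right) \frac{15 + 2^{2}}{2 \left(22 + 26\right)}}{\left(- \frac{129}{8}\right)^{2}} = \frac{\left(-23 - 3\right) \frac{15 + 4}{2 \cdot 48}}{\frac{16641}{64}} = - 26 \cdot \frac{1}{2} \cdot \frac{1}{48} \cdot 19 \cdot \frac{64}{16641} = \left(-26\right) \frac{19}{96} \cdot \frac{64}{16641} = \left(- \frac{247}{48}\right) \frac{64}{16641} = - \frac{988}{49923}$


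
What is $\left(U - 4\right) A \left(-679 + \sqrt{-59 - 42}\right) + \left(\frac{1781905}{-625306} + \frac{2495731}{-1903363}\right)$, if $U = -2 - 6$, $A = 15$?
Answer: $\frac{1889082771906467}{15456939014} - 180 i \sqrt{101} \approx 1.2222 \cdot 10^{5} - 1809.0 i$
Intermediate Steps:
$U = -8$
$\left(U - 4\right) A \left(-679 + \sqrt{-59 - 42}\right) + \left(\frac{1781905}{-625306} + \frac{2495731}{-1903363}\right) = \left(-8 - 4\right) 15 \left(-679 + \sqrt{-59 - 42}\right) + \left(\frac{1781905}{-625306} + \frac{2495731}{-1903363}\right) = \left(-12\right) 15 \left(-679 + \sqrt{-101}\right) + \left(1781905 \left(- \frac{1}{625306}\right) + 2495731 \left(- \frac{1}{1903363}\right)\right) = - 180 \left(-679 + i \sqrt{101}\right) - \frac{64314384613}{15456939014} = \left(122220 - 180 i \sqrt{101}\right) - \frac{64314384613}{15456939014} = \frac{1889082771906467}{15456939014} - 180 i \sqrt{101}$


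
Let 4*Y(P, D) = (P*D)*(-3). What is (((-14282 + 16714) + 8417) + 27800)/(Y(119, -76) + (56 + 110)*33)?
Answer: 12883/4087 ≈ 3.1522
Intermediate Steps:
Y(P, D) = -3*D*P/4 (Y(P, D) = ((P*D)*(-3))/4 = ((D*P)*(-3))/4 = (-3*D*P)/4 = -3*D*P/4)
(((-14282 + 16714) + 8417) + 27800)/(Y(119, -76) + (56 + 110)*33) = (((-14282 + 16714) + 8417) + 27800)/(-¾*(-76)*119 + (56 + 110)*33) = ((2432 + 8417) + 27800)/(6783 + 166*33) = (10849 + 27800)/(6783 + 5478) = 38649/12261 = 38649*(1/12261) = 12883/4087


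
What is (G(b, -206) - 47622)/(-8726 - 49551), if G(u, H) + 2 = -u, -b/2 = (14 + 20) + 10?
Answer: 47536/58277 ≈ 0.81569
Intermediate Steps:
b = -88 (b = -2*((14 + 20) + 10) = -2*(34 + 10) = -2*44 = -88)
G(u, H) = -2 - u
(G(b, -206) - 47622)/(-8726 - 49551) = ((-2 - 1*(-88)) - 47622)/(-8726 - 49551) = ((-2 + 88) - 47622)/(-58277) = (86 - 47622)*(-1/58277) = -47536*(-1/58277) = 47536/58277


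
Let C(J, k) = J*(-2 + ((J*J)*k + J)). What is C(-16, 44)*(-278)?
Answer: 50022208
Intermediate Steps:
C(J, k) = J*(-2 + J + k*J²) (C(J, k) = J*(-2 + (J²*k + J)) = J*(-2 + (k*J² + J)) = J*(-2 + (J + k*J²)) = J*(-2 + J + k*J²))
C(-16, 44)*(-278) = -16*(-2 - 16 + 44*(-16)²)*(-278) = -16*(-2 - 16 + 44*256)*(-278) = -16*(-2 - 16 + 11264)*(-278) = -16*11246*(-278) = -179936*(-278) = 50022208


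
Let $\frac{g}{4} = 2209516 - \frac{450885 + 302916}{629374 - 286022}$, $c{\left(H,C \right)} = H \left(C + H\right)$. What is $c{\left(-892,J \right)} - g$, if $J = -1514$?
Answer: $- \frac{574419588455}{85838} \approx -6.6919 \cdot 10^{6}$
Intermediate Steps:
$g = \frac{758640983831}{85838}$ ($g = 4 \left(2209516 - \frac{450885 + 302916}{629374 - 286022}\right) = 4 \left(2209516 - \frac{753801}{629374 - 286022}\right) = 4 \left(2209516 - \frac{753801}{343352}\right) = 4 \cdot \frac{758640983831}{343352} = \frac{758640983831}{85838} \approx 8.838 \cdot 10^{6}$)
$c{\left(-892,J \right)} - g = - 892 \left(-1514 - 892\right) - \frac{758640983831}{85838} = \left(-892\right) \left(-2406\right) - \frac{758640983831}{85838} = 2146152 - \frac{758640983831}{85838} = - \frac{574419588455}{85838}$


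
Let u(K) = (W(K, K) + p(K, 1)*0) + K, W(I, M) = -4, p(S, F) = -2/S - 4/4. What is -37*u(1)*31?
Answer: 3441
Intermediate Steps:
p(S, F) = -1 - 2/S (p(S, F) = -2/S - 4*1/4 = -2/S - 1 = -1 - 2/S)
u(K) = -4 + K (u(K) = (-4 + ((-2 - K)/K)*0) + K = (-4 + 0) + K = -4 + K)
-37*u(1)*31 = -37*(-4 + 1)*31 = -37*(-3)*31 = 111*31 = 3441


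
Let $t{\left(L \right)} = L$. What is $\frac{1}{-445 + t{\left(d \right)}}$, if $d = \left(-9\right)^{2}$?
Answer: $- \frac{1}{364} \approx -0.0027473$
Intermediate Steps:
$d = 81$
$\frac{1}{-445 + t{\left(d \right)}} = \frac{1}{-445 + 81} = \frac{1}{-364} = - \frac{1}{364}$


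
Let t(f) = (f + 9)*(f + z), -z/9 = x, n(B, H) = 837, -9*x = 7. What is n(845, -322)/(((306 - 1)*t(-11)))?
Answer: 837/2440 ≈ 0.34303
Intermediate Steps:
x = -7/9 (x = -1/9*7 = -7/9 ≈ -0.77778)
z = 7 (z = -9*(-7/9) = 7)
t(f) = (7 + f)*(9 + f) (t(f) = (f + 9)*(f + 7) = (9 + f)*(7 + f) = (7 + f)*(9 + f))
n(845, -322)/(((306 - 1)*t(-11))) = 837/(((306 - 1)*(63 + (-11)**2 + 16*(-11)))) = 837/((305*(63 + 121 - 176))) = 837/((305*8)) = 837/2440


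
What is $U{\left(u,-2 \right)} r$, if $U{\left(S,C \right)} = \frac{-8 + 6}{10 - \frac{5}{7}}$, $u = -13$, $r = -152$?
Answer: $\frac{2128}{65} \approx 32.738$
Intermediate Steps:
$U{\left(S,C \right)} = - \frac{14}{65}$ ($U{\left(S,C \right)} = - \frac{2}{10 - \frac{5}{7}} = - \frac{2}{\frac{65}{7}} = \left(-2\right) \frac{7}{65} = - \frac{14}{65}$)
$U{\left(u,-2 \right)} r = \left(- \frac{14}{65}\right) \left(-152\right) = \frac{2128}{65}$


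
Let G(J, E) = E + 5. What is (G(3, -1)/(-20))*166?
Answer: -166/5 ≈ -33.200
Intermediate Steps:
G(J, E) = 5 + E
(G(3, -1)/(-20))*166 = ((5 - 1)/(-20))*166 = (4*(-1/20))*166 = -1/5*166 = -166/5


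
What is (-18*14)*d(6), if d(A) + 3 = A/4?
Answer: 378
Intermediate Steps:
d(A) = -3 + A/4
(-18*14)*d(6) = (-18*14)*(-3 + (¼)*6) = -252*(-3 + 3/2) = -252*(-3/2) = 378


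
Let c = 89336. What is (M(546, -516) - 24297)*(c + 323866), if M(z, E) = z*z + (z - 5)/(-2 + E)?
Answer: 29303810864301/259 ≈ 1.1314e+11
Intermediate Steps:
M(z, E) = z**2 + (-5 + z)/(-2 + E)
(M(546, -516) - 24297)*(c + 323866) = ((-5 + 546 - 2*546**2 - 516*546**2)/(-2 - 516) - 24297)*(89336 + 323866) = ((-5 + 546 - 2*298116 - 516*298116)/(-518) - 24297)*413202 = (-(-5 + 546 - 596232 - 153827856)/518 - 24297)*413202 = (-1/518*(-154423547) - 24297)*413202 = (154423547/518 - 24297)*413202 = (141837701/518)*413202 = 29303810864301/259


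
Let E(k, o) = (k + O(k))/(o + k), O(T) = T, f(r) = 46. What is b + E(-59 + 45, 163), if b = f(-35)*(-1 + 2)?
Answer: 6826/149 ≈ 45.812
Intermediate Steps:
E(k, o) = 2*k/(k + o) (E(k, o) = (k + k)/(o + k) = (2*k)/(k + o) = 2*k/(k + o))
b = 46 (b = 46*(-1 + 2) = 46*1 = 46)
b + E(-59 + 45, 163) = 46 + 2*(-59 + 45)/((-59 + 45) + 163) = 46 + 2*(-14)/(-14 + 163) = 46 + 2*(-14)/149 = 46 + 2*(-14)*(1/149) = 46 - 28/149 = 6826/149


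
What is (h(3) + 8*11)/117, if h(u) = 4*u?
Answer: 100/117 ≈ 0.85470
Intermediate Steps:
(h(3) + 8*11)/117 = (4*3 + 8*11)/117 = (12 + 88)*(1/117) = 100*(1/117) = 100/117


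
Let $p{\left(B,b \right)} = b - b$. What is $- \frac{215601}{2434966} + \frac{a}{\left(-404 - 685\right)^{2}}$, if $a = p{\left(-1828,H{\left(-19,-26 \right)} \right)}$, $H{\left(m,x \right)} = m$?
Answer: $- \frac{215601}{2434966} \approx -0.088544$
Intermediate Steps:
$p{\left(B,b \right)} = 0$
$a = 0$
$- \frac{215601}{2434966} + \frac{a}{\left(-404 - 685\right)^{2}} = - \frac{215601}{2434966} + \frac{0}{\left(-404 - 685\right)^{2}} = \left(-215601\right) \frac{1}{2434966} + \frac{0}{\left(-1089\right)^{2}} = - \frac{215601}{2434966} + \frac{0}{1185921} = - \frac{215601}{2434966} + 0 \cdot \frac{1}{1185921} = - \frac{215601}{2434966} + 0 = - \frac{215601}{2434966}$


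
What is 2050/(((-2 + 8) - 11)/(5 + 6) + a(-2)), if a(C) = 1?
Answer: 11275/3 ≈ 3758.3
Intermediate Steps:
2050/(((-2 + 8) - 11)/(5 + 6) + a(-2)) = 2050/(((-2 + 8) - 11)/(5 + 6) + 1) = 2050/((6 - 11)/11 + 1) = 2050/(-5*1/11 + 1) = 2050/(-5/11 + 1) = 2050/(6/11) = 2050*(11/6) = 11275/3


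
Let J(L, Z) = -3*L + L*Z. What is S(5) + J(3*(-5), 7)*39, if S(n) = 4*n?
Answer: -2320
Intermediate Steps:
S(5) + J(3*(-5), 7)*39 = 4*5 + ((3*(-5))*(-3 + 7))*39 = 20 - 15*4*39 = 20 - 60*39 = 20 - 2340 = -2320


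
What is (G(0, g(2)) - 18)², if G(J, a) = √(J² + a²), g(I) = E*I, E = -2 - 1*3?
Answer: 64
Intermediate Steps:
E = -5 (E = -2 - 3 = -5)
g(I) = -5*I
(G(0, g(2)) - 18)² = (√(0² + (-5*2)²) - 18)² = (√(0 + (-10)²) - 18)² = (√(0 + 100) - 18)² = (√100 - 18)² = (10 - 18)² = (-8)² = 64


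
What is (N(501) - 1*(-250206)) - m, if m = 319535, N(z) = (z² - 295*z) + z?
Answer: 34378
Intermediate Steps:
N(z) = z² - 294*z
(N(501) - 1*(-250206)) - m = (501*(-294 + 501) - 1*(-250206)) - 1*319535 = (501*207 + 250206) - 319535 = (103707 + 250206) - 319535 = 353913 - 319535 = 34378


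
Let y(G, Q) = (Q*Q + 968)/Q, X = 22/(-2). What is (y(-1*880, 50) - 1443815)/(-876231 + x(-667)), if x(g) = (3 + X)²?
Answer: 36093641/21904175 ≈ 1.6478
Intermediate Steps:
X = -11 (X = 22*(-½) = -11)
x(g) = 64 (x(g) = (3 - 11)² = (-8)² = 64)
y(G, Q) = (968 + Q²)/Q (y(G, Q) = (Q² + 968)/Q = (968 + Q²)/Q)
(y(-1*880, 50) - 1443815)/(-876231 + x(-667)) = ((50 + 968/50) - 1443815)/(-876231 + 64) = ((50 + 968*(1/50)) - 1443815)/(-876167) = ((50 + 484/25) - 1443815)*(-1/876167) = (1734/25 - 1443815)*(-1/876167) = -36093641/25*(-1/876167) = 36093641/21904175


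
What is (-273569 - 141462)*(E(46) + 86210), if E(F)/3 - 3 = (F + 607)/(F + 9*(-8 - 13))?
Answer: -5116235718098/143 ≈ -3.5778e+10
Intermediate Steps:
E(F) = 9 + 3*(607 + F)/(-189 + F) (E(F) = 9 + 3*((F + 607)/(F + 9*(-8 - 13))) = 9 + 3*((607 + F)/(F + 9*(-21))) = 9 + 3*((607 + F)/(F - 189)) = 9 + 3*((607 + F)/(-189 + F)) = 9 + 3*(607 + F)/(-189 + F))
(-273569 - 141462)*(E(46) + 86210) = (-273569 - 141462)*(12*(10 + 46)/(-189 + 46) + 86210) = -415031*(12*56/(-143) + 86210) = -415031*(12*(-1/143)*56 + 86210) = -415031*(-672/143 + 86210) = -415031*12327358/143 = -5116235718098/143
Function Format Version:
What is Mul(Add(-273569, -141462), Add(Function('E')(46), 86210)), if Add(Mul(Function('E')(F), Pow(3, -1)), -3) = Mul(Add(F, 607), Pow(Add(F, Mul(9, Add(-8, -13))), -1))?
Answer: Rational(-5116235718098, 143) ≈ -3.5778e+10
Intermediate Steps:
Function('E')(F) = Add(9, Mul(3, Pow(Add(-189, F), -1), Add(607, F))) (Function('E')(F) = Add(9, Mul(3, Mul(Add(F, 607), Pow(Add(F, Mul(9, Add(-8, -13))), -1)))) = Add(9, Mul(3, Mul(Add(607, F), Pow(Add(F, Mul(9, -21)), -1)))) = Add(9, Mul(3, Mul(Add(607, F), Pow(Add(F, -189), -1)))) = Add(9, Mul(3, Mul(Add(607, F), Pow(Add(-189, F), -1)))) = Add(9, Mul(3, Mul(Pow(Add(-189, F), -1), Add(607, F)))) = Add(9, Mul(3, Pow(Add(-189, F), -1), Add(607, F))))
Mul(Add(-273569, -141462), Add(Function('E')(46), 86210)) = Mul(Add(-273569, -141462), Add(Mul(12, Pow(Add(-189, 46), -1), Add(10, 46)), 86210)) = Mul(-415031, Add(Mul(12, Pow(-143, -1), 56), 86210)) = Mul(-415031, Add(Mul(12, Rational(-1, 143), 56), 86210)) = Mul(-415031, Add(Rational(-672, 143), 86210)) = Mul(-415031, Rational(12327358, 143)) = Rational(-5116235718098, 143)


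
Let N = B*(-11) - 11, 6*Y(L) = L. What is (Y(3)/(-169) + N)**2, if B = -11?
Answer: 1382278041/114244 ≈ 12099.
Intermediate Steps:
Y(L) = L/6
N = 110 (N = -11*(-11) - 11 = 121 - 11 = 110)
(Y(3)/(-169) + N)**2 = (((1/6)*3)/(-169) + 110)**2 = ((1/2)*(-1/169) + 110)**2 = (-1/338 + 110)**2 = (37179/338)**2 = 1382278041/114244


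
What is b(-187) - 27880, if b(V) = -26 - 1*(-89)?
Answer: -27817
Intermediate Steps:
b(V) = 63 (b(V) = -26 + 89 = 63)
b(-187) - 27880 = 63 - 27880 = -27817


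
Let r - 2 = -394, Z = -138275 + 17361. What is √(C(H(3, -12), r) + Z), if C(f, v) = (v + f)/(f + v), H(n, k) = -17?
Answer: I*√120913 ≈ 347.73*I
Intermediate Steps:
Z = -120914
r = -392 (r = 2 - 394 = -392)
C(f, v) = 1 (C(f, v) = (f + v)/(f + v) = 1)
√(C(H(3, -12), r) + Z) = √(1 - 120914) = √(-120913) = I*√120913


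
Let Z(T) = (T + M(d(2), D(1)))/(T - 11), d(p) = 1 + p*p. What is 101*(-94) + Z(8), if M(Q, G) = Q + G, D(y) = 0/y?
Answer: -28495/3 ≈ -9498.3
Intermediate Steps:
D(y) = 0
d(p) = 1 + p²
M(Q, G) = G + Q
Z(T) = (5 + T)/(-11 + T) (Z(T) = (T + (0 + (1 + 2²)))/(T - 11) = (T + (0 + (1 + 4)))/(-11 + T) = (T + (0 + 5))/(-11 + T) = (T + 5)/(-11 + T) = (5 + T)/(-11 + T))
101*(-94) + Z(8) = 101*(-94) + (5 + 8)/(-11 + 8) = -9494 + 13/(-3) = -9494 - ⅓*13 = -9494 - 13/3 = -28495/3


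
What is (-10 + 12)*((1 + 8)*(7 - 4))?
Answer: 54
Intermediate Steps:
(-10 + 12)*((1 + 8)*(7 - 4)) = 2*(9*3) = 2*27 = 54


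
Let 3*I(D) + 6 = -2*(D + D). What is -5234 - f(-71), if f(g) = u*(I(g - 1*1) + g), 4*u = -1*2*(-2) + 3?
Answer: -21097/4 ≈ -5274.3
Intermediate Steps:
I(D) = -2 - 4*D/3 (I(D) = -2 + (-2*(D + D))/3 = -2 + (-4*D)/3 = -2 - 4*D/3)
u = 7/4 (u = (-1*2*(-2) + 3)/4 = (-2*(-2) + 3)/4 = (4 + 3)/4 = (¼)*7 = 7/4 ≈ 1.7500)
f(g) = -7/6 - 7*g/12 (f(g) = 7*((-2 - 4*(g - 1*1)/3) + g)/4 = 7*((-2 - 4*(g - 1)/3) + g)/4 = 7*((-2 - 4*(-1 + g)/3) + g)/4 = 7*((-2 + (4/3 - 4*g/3)) + g)/4 = 7*((-⅔ - 4*g/3) + g)/4 = 7*(-⅔ - g/3)/4 = -7/6 - 7*g/12)
-5234 - f(-71) = -5234 - (-7/6 - 7/12*(-71)) = -5234 - (-7/6 + 497/12) = -5234 - 1*161/4 = -5234 - 161/4 = -21097/4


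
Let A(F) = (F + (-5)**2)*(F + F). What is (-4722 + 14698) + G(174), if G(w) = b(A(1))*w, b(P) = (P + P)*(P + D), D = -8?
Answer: 806200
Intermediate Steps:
A(F) = 2*F*(25 + F) (A(F) = (F + 25)*(2*F) = (25 + F)*(2*F) = 2*F*(25 + F))
b(P) = 2*P*(-8 + P) (b(P) = (P + P)*(P - 8) = (2*P)*(-8 + P) = 2*P*(-8 + P))
G(w) = 4576*w (G(w) = (2*(2*1*(25 + 1))*(-8 + 2*1*(25 + 1)))*w = (2*(2*1*26)*(-8 + 2*1*26))*w = (2*52*(-8 + 52))*w = (2*52*44)*w = 4576*w)
(-4722 + 14698) + G(174) = (-4722 + 14698) + 4576*174 = 9976 + 796224 = 806200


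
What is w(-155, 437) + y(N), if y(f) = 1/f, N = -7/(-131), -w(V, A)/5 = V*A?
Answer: 2370856/7 ≈ 3.3869e+5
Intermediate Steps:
w(V, A) = -5*A*V (w(V, A) = -5*V*A = -5*A*V)
N = 7/131 (N = -7*(-1/131) = 7/131 ≈ 0.053435)
w(-155, 437) + y(N) = -5*437*(-155) + 1/(7/131) = 338675 + 131/7 = 2370856/7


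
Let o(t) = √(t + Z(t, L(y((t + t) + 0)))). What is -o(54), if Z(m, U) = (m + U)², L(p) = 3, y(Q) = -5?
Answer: -3*√367 ≈ -57.472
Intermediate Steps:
Z(m, U) = (U + m)²
o(t) = √(t + (3 + t)²)
-o(54) = -√(54 + (3 + 54)²) = -√(54 + 57²) = -√(54 + 3249) = -√3303 = -3*√367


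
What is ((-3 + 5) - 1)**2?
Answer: 1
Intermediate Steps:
((-3 + 5) - 1)**2 = (2 - 1)**2 = 1**2 = 1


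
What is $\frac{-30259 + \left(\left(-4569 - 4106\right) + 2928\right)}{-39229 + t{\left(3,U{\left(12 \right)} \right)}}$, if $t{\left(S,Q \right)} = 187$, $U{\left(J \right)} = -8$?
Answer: $\frac{6001}{6507} \approx 0.92224$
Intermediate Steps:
$\frac{-30259 + \left(\left(-4569 - 4106\right) + 2928\right)}{-39229 + t{\left(3,U{\left(12 \right)} \right)}} = \frac{-30259 + \left(\left(-4569 - 4106\right) + 2928\right)}{-39229 + 187} = \frac{-30259 + \left(-8675 + 2928\right)}{-39042} = \left(-30259 - 5747\right) \left(- \frac{1}{39042}\right) = \left(-36006\right) \left(- \frac{1}{39042}\right) = \frac{6001}{6507}$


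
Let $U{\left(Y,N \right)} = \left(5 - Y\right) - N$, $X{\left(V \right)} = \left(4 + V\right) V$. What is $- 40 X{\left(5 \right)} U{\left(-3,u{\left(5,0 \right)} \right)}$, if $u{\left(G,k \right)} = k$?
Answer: $-14400$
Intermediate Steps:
$X{\left(V \right)} = V \left(4 + V\right)$
$U{\left(Y,N \right)} = 5 - N - Y$
$- 40 X{\left(5 \right)} U{\left(-3,u{\left(5,0 \right)} \right)} = - 40 \cdot 5 \left(4 + 5\right) \left(5 - 0 - -3\right) = - 40 \cdot 5 \cdot 9 \left(5 + 0 + 3\right) = \left(-40\right) 45 \cdot 8 = \left(-1800\right) 8 = -14400$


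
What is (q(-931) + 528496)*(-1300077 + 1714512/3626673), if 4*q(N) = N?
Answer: -3320981465579733459/4835564 ≈ -6.8678e+11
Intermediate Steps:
q(N) = N/4
(q(-931) + 528496)*(-1300077 + 1714512/3626673) = ((1/4)*(-931) + 528496)*(-1300077 + 1714512/3626673) = (-931/4 + 528496)*(-1300077 + 1714512*(1/3626673)) = 2113053*(-1300077 + 571504/1208891)/4 = (2113053/4)*(-1571650813103/1208891) = -3320981465579733459/4835564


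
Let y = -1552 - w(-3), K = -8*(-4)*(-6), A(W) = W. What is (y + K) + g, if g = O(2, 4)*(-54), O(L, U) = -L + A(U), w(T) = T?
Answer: -1849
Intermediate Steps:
K = -192 (K = 32*(-6) = -192)
O(L, U) = U - L (O(L, U) = -L + U = U - L)
g = -108 (g = (4 - 1*2)*(-54) = (4 - 2)*(-54) = 2*(-54) = -108)
y = -1549 (y = -1552 - 1*(-3) = -1552 + 3 = -1549)
(y + K) + g = (-1549 - 192) - 108 = -1741 - 108 = -1849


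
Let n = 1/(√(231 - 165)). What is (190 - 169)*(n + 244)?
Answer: 5124 + 7*√66/22 ≈ 5126.6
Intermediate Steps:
n = √66/66 (n = 1/(√66) = √66/66 ≈ 0.12309)
(190 - 169)*(n + 244) = (190 - 169)*(√66/66 + 244) = 21*(244 + √66/66) = 5124 + 7*√66/22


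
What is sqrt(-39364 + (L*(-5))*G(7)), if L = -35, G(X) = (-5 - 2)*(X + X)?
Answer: I*sqrt(56514) ≈ 237.73*I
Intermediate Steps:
G(X) = -14*X
sqrt(-39364 + (L*(-5))*G(7)) = sqrt(-39364 + (-35*(-5))*(-14*7)) = sqrt(-39364 + 175*(-98)) = sqrt(-39364 - 17150) = sqrt(-56514) = I*sqrt(56514)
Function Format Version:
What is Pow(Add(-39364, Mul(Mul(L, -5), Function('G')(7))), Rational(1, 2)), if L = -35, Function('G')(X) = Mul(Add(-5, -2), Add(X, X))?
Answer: Mul(I, Pow(56514, Rational(1, 2))) ≈ Mul(237.73, I)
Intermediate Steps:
Function('G')(X) = Mul(-14, X) (Function('G')(X) = Mul(-7, Mul(2, X)) = Mul(-14, X))
Pow(Add(-39364, Mul(Mul(L, -5), Function('G')(7))), Rational(1, 2)) = Pow(Add(-39364, Mul(Mul(-35, -5), Mul(-14, 7))), Rational(1, 2)) = Pow(Add(-39364, Mul(175, -98)), Rational(1, 2)) = Pow(Add(-39364, -17150), Rational(1, 2)) = Pow(-56514, Rational(1, 2)) = Mul(I, Pow(56514, Rational(1, 2)))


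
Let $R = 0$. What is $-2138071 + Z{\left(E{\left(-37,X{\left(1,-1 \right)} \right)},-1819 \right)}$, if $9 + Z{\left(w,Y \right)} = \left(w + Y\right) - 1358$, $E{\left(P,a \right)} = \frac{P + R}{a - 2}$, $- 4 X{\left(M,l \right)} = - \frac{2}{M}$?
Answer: $- \frac{6423697}{3} \approx -2.1412 \cdot 10^{6}$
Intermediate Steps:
$X{\left(M,l \right)} = \frac{1}{2 M}$ ($X{\left(M,l \right)} = - \frac{\left(-2\right) \frac{1}{M}}{4} = \frac{1}{2 M}$)
$E{\left(P,a \right)} = \frac{P}{-2 + a}$ ($E{\left(P,a \right)} = \frac{P + 0}{a - 2} = \frac{P}{-2 + a}$)
$Z{\left(w,Y \right)} = -1367 + Y + w$ ($Z{\left(w,Y \right)} = -9 - \left(1358 - Y - w\right) = -9 + \left(-1358 + Y + w\right) = -1367 + Y + w$)
$-2138071 + Z{\left(E{\left(-37,X{\left(1,-1 \right)} \right)},-1819 \right)} = -2138071 - \left(3186 + \frac{37}{-2 + \frac{1}{2 \cdot 1}}\right) = -2138071 - \left(3186 + \frac{37}{-2 + \frac{1}{2} \cdot 1}\right) = -2138071 - \left(3186 + \frac{37}{-2 + \frac{1}{2}}\right) = -2138071 - \left(3186 - \frac{74}{3}\right) = -2138071 - \frac{9484}{3} = - \frac{6423697}{3}$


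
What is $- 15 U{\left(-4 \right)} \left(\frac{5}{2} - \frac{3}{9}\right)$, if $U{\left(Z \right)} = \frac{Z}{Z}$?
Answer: $- \frac{65}{2} \approx -32.5$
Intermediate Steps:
$U{\left(Z \right)} = 1$
$- 15 U{\left(-4 \right)} \left(\frac{5}{2} - \frac{3}{9}\right) = \left(-15\right) 1 \left(\frac{5}{2} - \frac{3}{9}\right) = - 15 \left(5 \cdot \frac{1}{2} - \frac{1}{3}\right) = - 15 \left(\frac{5}{2} - \frac{1}{3}\right) = \left(-15\right) \frac{13}{6} = - \frac{65}{2}$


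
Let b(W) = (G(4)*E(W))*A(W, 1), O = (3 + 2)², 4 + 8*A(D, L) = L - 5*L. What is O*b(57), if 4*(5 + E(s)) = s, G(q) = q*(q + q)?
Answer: -7400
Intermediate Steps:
G(q) = 2*q² (G(q) = q*(2*q) = 2*q²)
A(D, L) = -½ - L/2 (A(D, L) = -½ + (L - 5*L)/8 = -½ + (-4*L)/8 = -½ - L/2)
E(s) = -5 + s/4
O = 25 (O = 5² = 25)
b(W) = 160 - 8*W (b(W) = ((2*4²)*(-5 + W/4))*(-½ - ½*1) = ((2*16)*(-5 + W/4))*(-½ - ½) = (32*(-5 + W/4))*(-1) = (-160 + 8*W)*(-1) = 160 - 8*W)
O*b(57) = 25*(160 - 8*57) = 25*(160 - 456) = 25*(-296) = -7400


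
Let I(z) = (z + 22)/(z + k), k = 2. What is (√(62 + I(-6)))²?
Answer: 58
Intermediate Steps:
I(z) = (22 + z)/(2 + z) (I(z) = (z + 22)/(z + 2) = (22 + z)/(2 + z))
(√(62 + I(-6)))² = (√(62 + (22 - 6)/(2 - 6)))² = (√(62 + 16/(-4)))² = (√(62 - ¼*16))² = (√(62 - 4))² = (√58)² = 58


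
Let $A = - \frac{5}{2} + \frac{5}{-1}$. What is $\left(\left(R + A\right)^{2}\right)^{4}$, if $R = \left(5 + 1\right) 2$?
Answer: $\frac{43046721}{256} \approx 1.6815 \cdot 10^{5}$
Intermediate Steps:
$A = - \frac{15}{2}$ ($A = \left(-5\right) \frac{1}{2} + 5 \left(-1\right) = - \frac{5}{2} - 5 = - \frac{15}{2} \approx -7.5$)
$R = 12$ ($R = 6 \cdot 2 = 12$)
$\left(\left(R + A\right)^{2}\right)^{4} = \left(\left(12 - \frac{15}{2}\right)^{2}\right)^{4} = \left(\left(\frac{9}{2}\right)^{2}\right)^{4} = \left(\frac{81}{4}\right)^{4} = \frac{43046721}{256}$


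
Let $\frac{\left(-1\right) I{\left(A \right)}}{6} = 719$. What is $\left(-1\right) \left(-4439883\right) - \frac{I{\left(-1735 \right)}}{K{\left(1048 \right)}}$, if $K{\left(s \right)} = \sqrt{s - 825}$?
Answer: $4439883 + \frac{4314 \sqrt{223}}{223} \approx 4.4402 \cdot 10^{6}$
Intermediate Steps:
$I{\left(A \right)} = -4314$ ($I{\left(A \right)} = \left(-6\right) 719 = -4314$)
$K{\left(s \right)} = \sqrt{-825 + s}$
$\left(-1\right) \left(-4439883\right) - \frac{I{\left(-1735 \right)}}{K{\left(1048 \right)}} = \left(-1\right) \left(-4439883\right) - - \frac{4314}{\sqrt{-825 + 1048}} = 4439883 - - \frac{4314}{\sqrt{223}} = 4439883 - - 4314 \frac{\sqrt{223}}{223} = 4439883 - - \frac{4314 \sqrt{223}}{223} = 4439883 + \frac{4314 \sqrt{223}}{223}$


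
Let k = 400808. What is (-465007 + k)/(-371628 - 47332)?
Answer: 64199/418960 ≈ 0.15323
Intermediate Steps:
(-465007 + k)/(-371628 - 47332) = (-465007 + 400808)/(-371628 - 47332) = -64199/(-418960) = -64199*(-1/418960) = 64199/418960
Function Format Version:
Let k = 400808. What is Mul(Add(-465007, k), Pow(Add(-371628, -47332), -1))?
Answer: Rational(64199, 418960) ≈ 0.15323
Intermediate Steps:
Mul(Add(-465007, k), Pow(Add(-371628, -47332), -1)) = Mul(Add(-465007, 400808), Pow(Add(-371628, -47332), -1)) = Mul(-64199, Pow(-418960, -1)) = Mul(-64199, Rational(-1, 418960)) = Rational(64199, 418960)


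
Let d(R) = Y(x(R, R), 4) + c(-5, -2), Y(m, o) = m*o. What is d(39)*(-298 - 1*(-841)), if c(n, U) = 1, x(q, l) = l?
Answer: 85251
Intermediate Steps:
d(R) = 1 + 4*R (d(R) = R*4 + 1 = 4*R + 1 = 1 + 4*R)
d(39)*(-298 - 1*(-841)) = (1 + 4*39)*(-298 - 1*(-841)) = (1 + 156)*(-298 + 841) = 157*543 = 85251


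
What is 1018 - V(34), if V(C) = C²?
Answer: -138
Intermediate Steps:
1018 - V(34) = 1018 - 1*34² = 1018 - 1*1156 = 1018 - 1156 = -138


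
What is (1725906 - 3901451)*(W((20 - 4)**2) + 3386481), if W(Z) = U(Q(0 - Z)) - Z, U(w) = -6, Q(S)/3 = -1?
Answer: -7366871814355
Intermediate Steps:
Q(S) = -3 (Q(S) = 3*(-1) = -3)
W(Z) = -6 - Z
(1725906 - 3901451)*(W((20 - 4)**2) + 3386481) = (1725906 - 3901451)*((-6 - (20 - 4)**2) + 3386481) = -2175545*((-6 - 1*16**2) + 3386481) = -2175545*((-6 - 1*256) + 3386481) = -2175545*((-6 - 256) + 3386481) = -2175545*(-262 + 3386481) = -2175545*3386219 = -7366871814355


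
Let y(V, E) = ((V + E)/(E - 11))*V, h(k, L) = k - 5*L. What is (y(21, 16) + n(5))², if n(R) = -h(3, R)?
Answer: 786769/25 ≈ 31471.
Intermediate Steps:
y(V, E) = V*(E + V)/(-11 + E) (y(V, E) = ((E + V)/(-11 + E))*V = V*(E + V)/(-11 + E))
n(R) = -3 + 5*R (n(R) = -(3 - 5*R) = -3 + 5*R)
(y(21, 16) + n(5))² = (21*(16 + 21)/(-11 + 16) + (-3 + 5*5))² = (21*37/5 + (-3 + 25))² = (21*(⅕)*37 + 22)² = (777/5 + 22)² = (887/5)² = 786769/25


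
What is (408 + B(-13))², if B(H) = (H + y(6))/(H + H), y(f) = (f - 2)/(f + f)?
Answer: 253796761/1521 ≈ 1.6686e+5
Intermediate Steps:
y(f) = (-2 + f)/(2*f) (y(f) = (-2 + f)/((2*f)) = (-2 + f)*(1/(2*f)) = (-2 + f)/(2*f))
B(H) = (⅓ + H)/(2*H) (B(H) = (H + (½)*(-2 + 6)/6)/(H + H) = (H + (½)*(⅙)*4)/((2*H)) = (H + ⅓)*(1/(2*H)) = (⅓ + H)*(1/(2*H)) = (⅓ + H)/(2*H))
(408 + B(-13))² = (408 + (⅙)*(1 + 3*(-13))/(-13))² = (408 + (⅙)*(-1/13)*(1 - 39))² = (408 + (⅙)*(-1/13)*(-38))² = (408 + 19/39)² = (15931/39)² = 253796761/1521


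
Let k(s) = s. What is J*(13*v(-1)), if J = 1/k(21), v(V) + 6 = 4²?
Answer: 130/21 ≈ 6.1905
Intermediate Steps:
v(V) = 10 (v(V) = -6 + 4² = -6 + 16 = 10)
J = 1/21 ≈ 0.047619
J*(13*v(-1)) = (13*10)/21 = (1/21)*130 = 130/21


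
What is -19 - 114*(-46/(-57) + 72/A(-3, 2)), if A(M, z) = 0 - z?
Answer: 3993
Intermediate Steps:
A(M, z) = -z
-19 - 114*(-46/(-57) + 72/A(-3, 2)) = -19 - 114*(-46/(-57) + 72/((-1*2))) = -19 - 114*(-46*(-1/57) + 72/(-2)) = -19 - 114*(46/57 + 72*(-½)) = -19 - 114*(46/57 - 36) = -19 - 114*(-2006/57) = -19 + 4012 = 3993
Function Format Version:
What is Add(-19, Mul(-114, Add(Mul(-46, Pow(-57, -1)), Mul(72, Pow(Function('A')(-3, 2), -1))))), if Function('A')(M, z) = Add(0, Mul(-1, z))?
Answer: 3993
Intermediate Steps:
Function('A')(M, z) = Mul(-1, z)
Add(-19, Mul(-114, Add(Mul(-46, Pow(-57, -1)), Mul(72, Pow(Function('A')(-3, 2), -1))))) = Add(-19, Mul(-114, Add(Mul(-46, Pow(-57, -1)), Mul(72, Pow(Mul(-1, 2), -1))))) = Add(-19, Mul(-114, Add(Mul(-46, Rational(-1, 57)), Mul(72, Pow(-2, -1))))) = Add(-19, Mul(-114, Add(Rational(46, 57), Mul(72, Rational(-1, 2))))) = Add(-19, Mul(-114, Add(Rational(46, 57), -36))) = Add(-19, Mul(-114, Rational(-2006, 57))) = Add(-19, 4012) = 3993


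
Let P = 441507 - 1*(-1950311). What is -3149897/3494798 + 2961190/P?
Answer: 1407390273437/4179460381382 ≈ 0.33674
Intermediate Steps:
P = 2391818 (P = 441507 + 1950311 = 2391818)
-3149897/3494798 + 2961190/P = -3149897/3494798 + 2961190/2391818 = -3149897*1/3494798 + 2961190*(1/2391818) = -3149897/3494798 + 1480595/1195909 = 1407390273437/4179460381382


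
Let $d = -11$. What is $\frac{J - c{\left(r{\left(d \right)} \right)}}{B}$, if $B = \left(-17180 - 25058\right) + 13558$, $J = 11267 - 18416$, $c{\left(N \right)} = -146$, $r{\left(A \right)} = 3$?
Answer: $\frac{7003}{28680} \approx 0.24418$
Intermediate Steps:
$J = -7149$ ($J = 11267 - 18416 = -7149$)
$B = -28680$ ($B = -42238 + 13558 = -28680$)
$\frac{J - c{\left(r{\left(d \right)} \right)}}{B} = \frac{-7149 - -146}{-28680} = \left(-7149 + 146\right) \left(- \frac{1}{28680}\right) = \left(-7003\right) \left(- \frac{1}{28680}\right) = \frac{7003}{28680}$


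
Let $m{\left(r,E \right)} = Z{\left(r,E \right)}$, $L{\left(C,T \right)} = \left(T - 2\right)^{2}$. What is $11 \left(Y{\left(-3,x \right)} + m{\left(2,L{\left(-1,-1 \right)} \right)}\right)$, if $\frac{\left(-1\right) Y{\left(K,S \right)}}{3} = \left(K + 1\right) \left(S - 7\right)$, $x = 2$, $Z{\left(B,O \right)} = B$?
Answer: $-308$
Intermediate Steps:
$L{\left(C,T \right)} = \left(-2 + T\right)^{2}$
$m{\left(r,E \right)} = r$
$Y{\left(K,S \right)} = - 3 \left(1 + K\right) \left(-7 + S\right)$ ($Y{\left(K,S \right)} = - 3 \left(K + 1\right) \left(S - 7\right) = - 3 \left(1 + K\right) \left(-7 + S\right)$)
$11 \left(Y{\left(-3,x \right)} + m{\left(2,L{\left(-1,-1 \right)} \right)}\right) = 11 \left(\left(21 - 6 + 21 \left(-3\right) - \left(-9\right) 2\right) + 2\right) = 11 \left(\left(21 - 6 - 63 + 18\right) + 2\right) = 11 \left(-30 + 2\right) = 11 \left(-28\right) = -308$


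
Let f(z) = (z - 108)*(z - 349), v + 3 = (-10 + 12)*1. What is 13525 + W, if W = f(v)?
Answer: 51675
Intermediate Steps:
v = -1 (v = -3 + (-10 + 12)*1 = -3 + 2*1 = -3 + 2 = -1)
f(z) = (-349 + z)*(-108 + z) (f(z) = (-108 + z)*(-349 + z) = (-349 + z)*(-108 + z))
W = 38150 (W = 37692 + (-1)² - 457*(-1) = 37692 + 1 + 457 = 38150)
13525 + W = 13525 + 38150 = 51675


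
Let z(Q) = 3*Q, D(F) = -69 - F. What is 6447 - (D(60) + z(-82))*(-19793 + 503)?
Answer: -7227303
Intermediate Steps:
6447 - (D(60) + z(-82))*(-19793 + 503) = 6447 - ((-69 - 1*60) + 3*(-82))*(-19793 + 503) = 6447 - ((-69 - 60) - 246)*(-19290) = 6447 - (-129 - 246)*(-19290) = 6447 - (-375)*(-19290) = 6447 - 1*7233750 = 6447 - 7233750 = -7227303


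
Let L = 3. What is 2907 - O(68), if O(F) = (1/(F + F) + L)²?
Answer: 53600591/18496 ≈ 2898.0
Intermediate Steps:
O(F) = (3 + 1/(2*F))² (O(F) = (1/(F + F) + 3)² = (1/(2*F) + 3)² = (3 + 1/(2*F))²)
2907 - O(68) = 2907 - (1 + 6*68)²/(4*68²) = 2907 - (1 + 408)²/(4*4624) = 2907 - 409²/(4*4624) = 2907 - 167281/(4*4624) = 2907 - 1*167281/18496 = 2907 - 167281/18496 = 53600591/18496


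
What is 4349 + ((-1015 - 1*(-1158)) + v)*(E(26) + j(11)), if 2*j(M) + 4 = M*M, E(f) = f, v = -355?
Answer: -13565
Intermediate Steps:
j(M) = -2 + M²/2 (j(M) = -2 + (M*M)/2 = -2 + M²/2)
4349 + ((-1015 - 1*(-1158)) + v)*(E(26) + j(11)) = 4349 + ((-1015 - 1*(-1158)) - 355)*(26 + (-2 + (½)*11²)) = 4349 + ((-1015 + 1158) - 355)*(26 + (-2 + (½)*121)) = 4349 + (143 - 355)*(26 + (-2 + 121/2)) = 4349 - 212*(26 + 117/2) = 4349 - 212*169/2 = 4349 - 17914 = -13565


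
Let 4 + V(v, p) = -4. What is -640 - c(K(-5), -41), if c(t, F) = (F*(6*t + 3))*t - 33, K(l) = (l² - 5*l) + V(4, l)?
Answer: 438503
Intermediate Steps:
V(v, p) = -8 (V(v, p) = -4 - 4 = -8)
K(l) = -8 + l² - 5*l (K(l) = (l² - 5*l) - 8 = -8 + l² - 5*l)
c(t, F) = -33 + F*t*(3 + 6*t) (c(t, F) = (F*(3 + 6*t))*t - 33 = F*t*(3 + 6*t) - 33 = -33 + F*t*(3 + 6*t))
-640 - c(K(-5), -41) = -640 - (-33 + 3*(-41)*(-8 + (-5)² - 5*(-5)) + 6*(-41)*(-8 + (-5)² - 5*(-5))²) = -640 - (-33 + 3*(-41)*(-8 + 25 + 25) + 6*(-41)*(-8 + 25 + 25)²) = -640 - (-33 + 3*(-41)*42 + 6*(-41)*42²) = -640 - (-33 - 5166 + 6*(-41)*1764) = -640 - (-33 - 5166 - 433944) = -640 - 1*(-439143) = -640 + 439143 = 438503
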